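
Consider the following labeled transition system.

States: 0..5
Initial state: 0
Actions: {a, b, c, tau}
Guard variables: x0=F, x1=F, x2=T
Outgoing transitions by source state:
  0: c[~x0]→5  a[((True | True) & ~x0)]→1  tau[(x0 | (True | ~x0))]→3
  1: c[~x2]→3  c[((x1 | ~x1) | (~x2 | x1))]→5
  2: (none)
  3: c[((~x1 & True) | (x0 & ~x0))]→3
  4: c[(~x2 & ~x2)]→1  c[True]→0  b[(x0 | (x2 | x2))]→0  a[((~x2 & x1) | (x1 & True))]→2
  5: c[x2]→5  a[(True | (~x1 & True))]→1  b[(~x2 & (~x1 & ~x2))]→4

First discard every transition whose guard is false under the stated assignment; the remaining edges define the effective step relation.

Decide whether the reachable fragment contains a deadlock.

Answer: DEADLOCK-FREE

Analysis:
R = {0,1,3,5}
  0: a→1  c→5  tau→3  [3 exit(s)]
  1: c→5  [1 exit(s)]
  3: c→3  [1 exit(s)]
  5: a→1  c→5  [2 exit(s)]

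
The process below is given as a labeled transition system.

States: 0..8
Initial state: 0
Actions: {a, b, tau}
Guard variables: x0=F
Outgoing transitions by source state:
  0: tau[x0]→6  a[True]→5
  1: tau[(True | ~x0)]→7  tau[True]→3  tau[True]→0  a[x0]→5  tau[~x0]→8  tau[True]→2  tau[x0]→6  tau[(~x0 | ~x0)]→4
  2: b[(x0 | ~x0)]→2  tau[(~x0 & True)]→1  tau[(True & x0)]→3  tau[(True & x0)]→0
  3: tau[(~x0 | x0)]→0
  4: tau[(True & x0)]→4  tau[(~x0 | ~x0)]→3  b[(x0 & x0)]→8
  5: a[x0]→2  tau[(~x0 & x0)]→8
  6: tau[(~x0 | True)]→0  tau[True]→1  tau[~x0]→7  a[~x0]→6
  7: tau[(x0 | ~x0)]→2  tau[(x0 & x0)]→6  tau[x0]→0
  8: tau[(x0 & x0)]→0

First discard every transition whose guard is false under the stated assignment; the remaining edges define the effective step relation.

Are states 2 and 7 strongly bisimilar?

Answer: NOT BISIMILAR

Working:
Bisimulation quotient by refinement:
  P[0] = {{0,1,2,3,4,5,6,7,8}}
  P[1] = {{0},{1,3,4,7},{2},{5,8},{6}}
  P[2] = {{0},{1},{2},{3},{4},{5,8},{6},{7}}
stable after 3 split(s): 8 block(s)
class of 2: {2}; class of 7: {7}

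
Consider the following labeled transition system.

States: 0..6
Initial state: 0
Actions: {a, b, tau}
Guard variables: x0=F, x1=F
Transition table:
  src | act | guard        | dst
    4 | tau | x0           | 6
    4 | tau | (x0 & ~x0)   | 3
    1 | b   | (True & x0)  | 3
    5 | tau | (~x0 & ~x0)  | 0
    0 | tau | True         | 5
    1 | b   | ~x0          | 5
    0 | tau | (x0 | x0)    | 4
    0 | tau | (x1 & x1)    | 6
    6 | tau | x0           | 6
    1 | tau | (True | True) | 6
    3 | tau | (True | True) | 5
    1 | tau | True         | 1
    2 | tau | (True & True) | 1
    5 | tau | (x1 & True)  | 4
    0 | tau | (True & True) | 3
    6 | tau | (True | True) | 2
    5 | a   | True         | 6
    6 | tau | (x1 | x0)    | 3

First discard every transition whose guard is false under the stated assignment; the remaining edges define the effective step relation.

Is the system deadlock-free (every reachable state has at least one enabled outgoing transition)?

Answer: DEADLOCK-FREE

Analysis:
R = {0,1,2,3,5,6}
  0: tau→3  tau→5  [2 out]
  1: b→5  tau→1  tau→6  [3 out]
  2: tau→1  [1 out]
  3: tau→5  [1 out]
  5: a→6  tau→0  [2 out]
  6: tau→2  [1 out]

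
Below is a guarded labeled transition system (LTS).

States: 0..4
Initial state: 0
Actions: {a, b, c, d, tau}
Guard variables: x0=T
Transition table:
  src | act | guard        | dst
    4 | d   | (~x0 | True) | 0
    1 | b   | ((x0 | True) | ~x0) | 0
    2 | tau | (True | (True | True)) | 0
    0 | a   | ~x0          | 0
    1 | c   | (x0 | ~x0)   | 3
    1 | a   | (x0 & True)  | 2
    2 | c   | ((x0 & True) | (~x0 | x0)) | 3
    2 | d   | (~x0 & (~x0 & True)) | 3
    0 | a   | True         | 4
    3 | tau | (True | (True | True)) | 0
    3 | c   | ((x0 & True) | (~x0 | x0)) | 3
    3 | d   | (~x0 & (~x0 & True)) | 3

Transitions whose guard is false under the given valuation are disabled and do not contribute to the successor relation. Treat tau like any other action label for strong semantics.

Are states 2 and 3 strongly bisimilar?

Refine partition for ~:
  π0 = {{0,1,2,3,4}}
  π1 = {{0},{1},{2,3},{4}}
4 equivalence class(es) (converged in 2)
2∈{2,3}, 3∈{2,3}

Answer: BISIMILAR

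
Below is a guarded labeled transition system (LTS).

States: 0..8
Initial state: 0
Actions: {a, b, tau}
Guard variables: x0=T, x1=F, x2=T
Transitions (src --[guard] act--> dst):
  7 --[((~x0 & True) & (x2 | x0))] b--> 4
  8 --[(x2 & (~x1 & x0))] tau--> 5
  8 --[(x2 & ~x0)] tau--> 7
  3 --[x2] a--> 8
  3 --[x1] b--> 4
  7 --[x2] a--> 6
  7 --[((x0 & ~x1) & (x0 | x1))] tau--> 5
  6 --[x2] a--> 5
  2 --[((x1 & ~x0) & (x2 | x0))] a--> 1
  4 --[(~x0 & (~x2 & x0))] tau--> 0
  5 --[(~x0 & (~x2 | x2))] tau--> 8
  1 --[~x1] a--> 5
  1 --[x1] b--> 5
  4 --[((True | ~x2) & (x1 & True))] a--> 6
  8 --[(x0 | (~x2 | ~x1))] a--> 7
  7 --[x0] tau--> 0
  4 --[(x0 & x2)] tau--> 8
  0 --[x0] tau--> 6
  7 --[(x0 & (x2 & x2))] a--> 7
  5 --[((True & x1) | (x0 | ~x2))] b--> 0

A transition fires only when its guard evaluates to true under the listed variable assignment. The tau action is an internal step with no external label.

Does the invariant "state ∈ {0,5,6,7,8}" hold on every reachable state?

Allowed set {0,5,6,7,8}
Reachable = {0,5,6}
  0: safe
  5: safe
  6: safe

Answer: INVARIANT HOLDS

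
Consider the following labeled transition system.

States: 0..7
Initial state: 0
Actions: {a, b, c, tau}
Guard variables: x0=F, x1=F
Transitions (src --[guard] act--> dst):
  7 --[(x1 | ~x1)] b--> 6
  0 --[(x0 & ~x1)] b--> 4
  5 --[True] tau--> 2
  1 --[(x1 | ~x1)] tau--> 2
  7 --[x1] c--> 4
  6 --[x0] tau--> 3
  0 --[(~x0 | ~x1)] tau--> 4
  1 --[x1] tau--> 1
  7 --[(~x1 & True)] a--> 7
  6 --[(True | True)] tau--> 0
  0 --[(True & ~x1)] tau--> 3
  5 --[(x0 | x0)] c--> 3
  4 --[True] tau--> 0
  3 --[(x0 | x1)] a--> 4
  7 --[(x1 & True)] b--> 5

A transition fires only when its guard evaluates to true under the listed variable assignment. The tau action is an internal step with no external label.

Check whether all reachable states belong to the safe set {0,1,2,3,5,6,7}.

Safe = {0,1,2,3,5,6,7}
Reach set: {0,3,4}
  0: safe
  3: safe
  4: outside
reach 4 via tau — violates

Answer: INVARIANT VIOLATED at state 4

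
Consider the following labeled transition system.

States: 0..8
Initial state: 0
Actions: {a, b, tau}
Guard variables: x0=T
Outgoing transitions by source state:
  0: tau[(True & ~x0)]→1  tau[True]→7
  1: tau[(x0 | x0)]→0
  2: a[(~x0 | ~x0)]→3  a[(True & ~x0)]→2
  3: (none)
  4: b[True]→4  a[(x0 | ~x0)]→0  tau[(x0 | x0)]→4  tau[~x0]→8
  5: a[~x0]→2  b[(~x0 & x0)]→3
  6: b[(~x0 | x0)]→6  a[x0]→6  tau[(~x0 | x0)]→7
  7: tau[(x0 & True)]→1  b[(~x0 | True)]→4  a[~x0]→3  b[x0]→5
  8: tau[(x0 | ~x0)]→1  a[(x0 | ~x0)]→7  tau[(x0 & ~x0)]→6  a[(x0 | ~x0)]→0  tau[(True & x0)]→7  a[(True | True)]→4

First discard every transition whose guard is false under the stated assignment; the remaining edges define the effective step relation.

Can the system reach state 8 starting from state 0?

Answer: UNREACHABLE

Analysis:
Guard filter leaves 16 enabled edge(s).
depth 0: {0}
depth 1: {7}  now seen {0,7}
depth 2: {1,4,5}  now seen {0,1,4,5,7}
R = {0,1,4,5,7}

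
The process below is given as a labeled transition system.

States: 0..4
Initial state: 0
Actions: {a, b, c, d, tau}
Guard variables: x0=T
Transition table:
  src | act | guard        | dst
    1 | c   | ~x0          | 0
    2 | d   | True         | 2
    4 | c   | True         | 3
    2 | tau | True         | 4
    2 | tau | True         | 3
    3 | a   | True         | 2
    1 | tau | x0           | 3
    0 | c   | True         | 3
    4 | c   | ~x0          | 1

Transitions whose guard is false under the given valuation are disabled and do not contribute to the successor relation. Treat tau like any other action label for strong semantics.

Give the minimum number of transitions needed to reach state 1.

BFS to 1:
  Layer 0: {0}
  Layer 1: {3}
  Layer 2: {2}
  Layer 3: {4}
1 never appears.

Answer: UNREACHABLE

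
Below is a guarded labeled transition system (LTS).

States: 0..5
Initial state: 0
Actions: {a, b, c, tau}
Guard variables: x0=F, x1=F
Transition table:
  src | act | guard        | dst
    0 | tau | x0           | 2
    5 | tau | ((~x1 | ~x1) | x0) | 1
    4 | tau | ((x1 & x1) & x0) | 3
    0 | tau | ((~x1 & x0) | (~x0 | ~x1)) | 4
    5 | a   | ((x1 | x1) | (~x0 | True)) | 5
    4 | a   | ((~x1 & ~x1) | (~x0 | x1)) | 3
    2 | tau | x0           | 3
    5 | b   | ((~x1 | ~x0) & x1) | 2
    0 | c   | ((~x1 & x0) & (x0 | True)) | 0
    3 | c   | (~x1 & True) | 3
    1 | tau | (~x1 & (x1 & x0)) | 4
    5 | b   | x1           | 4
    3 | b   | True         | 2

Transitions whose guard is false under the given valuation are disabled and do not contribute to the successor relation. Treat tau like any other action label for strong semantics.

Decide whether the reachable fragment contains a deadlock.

Answer: DEADLOCK at state 2

Working:
R = {0,2,3,4}
  0: tau→4  [1 exit(s)]
  2: ∅  [deadlock]
  3: b→2  c→3  [2 exit(s)]
  4: a→3  [1 exit(s)]
witness 2: tau·a·b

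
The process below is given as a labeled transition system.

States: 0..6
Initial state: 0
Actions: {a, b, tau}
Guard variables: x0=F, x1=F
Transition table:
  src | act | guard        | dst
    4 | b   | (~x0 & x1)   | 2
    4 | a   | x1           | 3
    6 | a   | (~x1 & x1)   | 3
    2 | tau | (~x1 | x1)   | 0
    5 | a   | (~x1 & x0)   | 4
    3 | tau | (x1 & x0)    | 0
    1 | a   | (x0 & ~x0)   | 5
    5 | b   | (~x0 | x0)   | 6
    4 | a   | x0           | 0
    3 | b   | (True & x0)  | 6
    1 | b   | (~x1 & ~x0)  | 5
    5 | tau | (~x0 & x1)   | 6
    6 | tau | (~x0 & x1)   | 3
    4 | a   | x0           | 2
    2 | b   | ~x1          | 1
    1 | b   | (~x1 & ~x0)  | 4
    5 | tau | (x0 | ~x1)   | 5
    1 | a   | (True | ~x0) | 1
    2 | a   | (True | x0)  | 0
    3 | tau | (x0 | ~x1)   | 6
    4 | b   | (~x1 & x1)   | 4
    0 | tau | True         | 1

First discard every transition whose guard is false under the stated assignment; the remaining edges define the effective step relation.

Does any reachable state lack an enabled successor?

Reachable = {0,1,4,5,6}
  0: tau→1  [1 exit(s)]
  1: a→1  b→4  b→5  [3 exit(s)]
  4: ∅  [no exit]
  5: b→6  tau→5  [2 exit(s)]
  6: ∅  [no exit]
trace reaching 4: tau·b

Answer: DEADLOCK at state 4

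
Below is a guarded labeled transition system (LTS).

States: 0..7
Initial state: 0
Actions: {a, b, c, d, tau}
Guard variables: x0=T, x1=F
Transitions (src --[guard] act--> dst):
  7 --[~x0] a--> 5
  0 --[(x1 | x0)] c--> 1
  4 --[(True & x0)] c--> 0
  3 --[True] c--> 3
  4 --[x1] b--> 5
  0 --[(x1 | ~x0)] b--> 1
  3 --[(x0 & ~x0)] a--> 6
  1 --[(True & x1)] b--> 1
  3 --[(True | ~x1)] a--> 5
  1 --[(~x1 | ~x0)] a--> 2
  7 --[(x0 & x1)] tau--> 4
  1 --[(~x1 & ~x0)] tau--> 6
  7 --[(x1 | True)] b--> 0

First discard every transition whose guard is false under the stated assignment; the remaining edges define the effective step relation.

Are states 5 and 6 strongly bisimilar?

Answer: BISIMILAR

Trace:
Bisimulation quotient by refinement:
  round 0: {{0,1,2,3,4,5,6,7}}
  round 1: {{0,4},{1},{2,5,6},{3},{7}}
  round 2: {{0},{1},{2,5,6},{3},{4},{7}}
stable after 3 split(s): 6 block(s)
class of 5: {2,5,6}; class of 6: {2,5,6}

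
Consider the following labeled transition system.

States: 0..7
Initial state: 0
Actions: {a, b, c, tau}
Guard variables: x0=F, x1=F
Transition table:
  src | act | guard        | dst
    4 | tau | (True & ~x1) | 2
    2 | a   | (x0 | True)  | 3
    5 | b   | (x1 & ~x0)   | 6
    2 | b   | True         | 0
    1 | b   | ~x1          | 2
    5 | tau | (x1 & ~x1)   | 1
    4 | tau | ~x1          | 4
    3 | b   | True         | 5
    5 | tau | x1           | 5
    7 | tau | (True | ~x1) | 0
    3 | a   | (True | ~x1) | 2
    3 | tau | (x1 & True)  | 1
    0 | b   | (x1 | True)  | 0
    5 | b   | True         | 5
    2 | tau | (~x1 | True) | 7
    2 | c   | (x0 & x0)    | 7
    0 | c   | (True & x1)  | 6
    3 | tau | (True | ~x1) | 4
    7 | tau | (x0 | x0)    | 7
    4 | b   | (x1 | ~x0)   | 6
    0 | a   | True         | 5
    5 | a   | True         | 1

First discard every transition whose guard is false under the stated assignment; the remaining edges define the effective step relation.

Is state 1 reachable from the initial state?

Answer: REACHABLE

Analysis:
15 transition(s) survive guard evaluation.
L0 = {0}
L1 = {5}  now seen {0,5}
L2 = {1}  now seen {0,1,5}
L3 = {2}  now seen {0,1,2,5}
L4 = {3,7}  now seen {0,1,2,3,5,7}
L5 = {4}  now seen {0,1,2,3,4,5,7}
L6 = {6}  now seen {0,1,2,3,4,5,6,7}
R = {0,1,2,3,4,5,6,7}
Path to 1: a·a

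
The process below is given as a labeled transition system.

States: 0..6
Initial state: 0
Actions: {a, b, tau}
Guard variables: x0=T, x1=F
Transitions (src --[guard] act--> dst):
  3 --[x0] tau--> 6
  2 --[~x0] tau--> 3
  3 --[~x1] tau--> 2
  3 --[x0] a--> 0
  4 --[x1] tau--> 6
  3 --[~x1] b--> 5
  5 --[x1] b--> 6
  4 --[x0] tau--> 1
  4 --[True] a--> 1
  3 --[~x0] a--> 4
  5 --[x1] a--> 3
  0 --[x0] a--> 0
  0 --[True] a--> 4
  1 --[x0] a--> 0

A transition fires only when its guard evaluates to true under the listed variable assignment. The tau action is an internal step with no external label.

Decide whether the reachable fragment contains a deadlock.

Reach set: {0,1,4}
  0: a→0  a→4  [deg 2]
  1: a→0  [deg 1]
  4: a→1  tau→1  [deg 2]

Answer: DEADLOCK-FREE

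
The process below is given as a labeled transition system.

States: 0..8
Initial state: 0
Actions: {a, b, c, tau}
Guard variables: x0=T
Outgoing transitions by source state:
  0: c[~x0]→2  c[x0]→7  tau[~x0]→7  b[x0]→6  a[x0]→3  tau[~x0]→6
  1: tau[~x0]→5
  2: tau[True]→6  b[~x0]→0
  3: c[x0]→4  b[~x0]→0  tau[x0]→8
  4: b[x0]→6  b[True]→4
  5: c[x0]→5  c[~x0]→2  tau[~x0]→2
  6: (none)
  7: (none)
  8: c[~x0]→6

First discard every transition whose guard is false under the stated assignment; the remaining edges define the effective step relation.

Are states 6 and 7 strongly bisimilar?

Answer: BISIMILAR

Analysis:
Compute ~ classes (split until stable):
  π0 = {{0,1,2,3,4,5,6,7,8}}
  π1 = {{0},{1,6,7,8},{2},{3},{4},{5}}
Fixed point at round 2; 6 class(es).
[6]={1,6,7,8}  [7]={1,6,7,8}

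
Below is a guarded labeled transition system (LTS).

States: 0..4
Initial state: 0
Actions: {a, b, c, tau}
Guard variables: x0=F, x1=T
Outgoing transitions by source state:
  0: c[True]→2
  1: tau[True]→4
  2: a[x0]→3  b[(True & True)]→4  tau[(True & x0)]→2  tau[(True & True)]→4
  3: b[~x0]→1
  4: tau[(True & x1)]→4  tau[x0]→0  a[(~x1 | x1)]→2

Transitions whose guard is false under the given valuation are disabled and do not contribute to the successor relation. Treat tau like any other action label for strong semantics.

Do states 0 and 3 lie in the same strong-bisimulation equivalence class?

Answer: NOT BISIMILAR

Working:
Compute ~ classes (split until stable):
  π0 = {{0,1,2,3,4}}
  π1 = {{0},{1},{2},{3},{4}}
stable after 2 split(s): 5 block(s)
class of 0: {0}; class of 3: {3}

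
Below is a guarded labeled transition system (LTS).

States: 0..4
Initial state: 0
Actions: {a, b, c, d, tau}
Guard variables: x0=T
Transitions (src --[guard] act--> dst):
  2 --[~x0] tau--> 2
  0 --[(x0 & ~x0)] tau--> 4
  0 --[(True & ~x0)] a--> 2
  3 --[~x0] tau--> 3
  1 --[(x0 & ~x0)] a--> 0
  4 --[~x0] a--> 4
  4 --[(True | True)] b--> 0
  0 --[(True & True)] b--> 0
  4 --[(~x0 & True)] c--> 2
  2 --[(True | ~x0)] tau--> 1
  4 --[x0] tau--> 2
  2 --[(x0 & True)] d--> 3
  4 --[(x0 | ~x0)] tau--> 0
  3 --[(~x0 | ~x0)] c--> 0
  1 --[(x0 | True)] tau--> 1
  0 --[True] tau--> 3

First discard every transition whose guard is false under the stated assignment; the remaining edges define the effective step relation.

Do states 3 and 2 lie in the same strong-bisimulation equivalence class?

Compute ~ classes (split until stable):
  π0 = {{0,1,2,3,4}}
  π1 = {{0,4},{1},{2},{3}}
  π2 = {{0},{1},{2},{3},{4}}
5 equivalence class(es) (converged in 3)
3∈{3}, 2∈{2}

Answer: NOT BISIMILAR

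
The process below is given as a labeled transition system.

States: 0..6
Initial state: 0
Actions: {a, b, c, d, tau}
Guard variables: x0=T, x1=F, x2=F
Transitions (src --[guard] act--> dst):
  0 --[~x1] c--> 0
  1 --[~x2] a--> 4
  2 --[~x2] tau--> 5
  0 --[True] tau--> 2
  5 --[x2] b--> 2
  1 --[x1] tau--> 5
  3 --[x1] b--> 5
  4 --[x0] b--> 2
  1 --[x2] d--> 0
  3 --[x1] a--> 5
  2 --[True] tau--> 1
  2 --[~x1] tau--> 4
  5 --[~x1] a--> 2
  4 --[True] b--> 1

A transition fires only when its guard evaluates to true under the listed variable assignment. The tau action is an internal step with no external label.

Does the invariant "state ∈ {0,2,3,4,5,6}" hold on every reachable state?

Answer: INVARIANT VIOLATED at state 1

Trace:
Inv-set: {0,2,3,4,5,6}
Reach set: {0,1,2,4,5}
  0: safe
  1: outside
  2: safe
  4: safe
  5: safe
reach 1 via tau·tau — violates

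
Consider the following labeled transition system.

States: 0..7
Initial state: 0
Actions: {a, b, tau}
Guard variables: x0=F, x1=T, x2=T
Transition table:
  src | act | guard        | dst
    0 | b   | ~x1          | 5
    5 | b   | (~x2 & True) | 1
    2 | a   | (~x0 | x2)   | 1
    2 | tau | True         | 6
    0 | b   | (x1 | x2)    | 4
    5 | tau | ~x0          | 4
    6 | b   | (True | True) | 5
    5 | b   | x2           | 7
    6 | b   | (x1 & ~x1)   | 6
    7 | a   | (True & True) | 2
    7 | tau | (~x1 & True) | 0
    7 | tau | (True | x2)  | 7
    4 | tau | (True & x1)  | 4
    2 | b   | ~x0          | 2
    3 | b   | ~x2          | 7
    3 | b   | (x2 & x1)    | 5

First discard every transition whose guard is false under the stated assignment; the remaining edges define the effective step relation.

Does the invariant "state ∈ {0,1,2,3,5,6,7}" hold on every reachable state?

Answer: INVARIANT VIOLATED at state 4

Working:
Inv-set: {0,1,2,3,5,6,7}
Reachable = {0,4}
  0: ✓
  4: VIOLATES
witness against invariant: b → 4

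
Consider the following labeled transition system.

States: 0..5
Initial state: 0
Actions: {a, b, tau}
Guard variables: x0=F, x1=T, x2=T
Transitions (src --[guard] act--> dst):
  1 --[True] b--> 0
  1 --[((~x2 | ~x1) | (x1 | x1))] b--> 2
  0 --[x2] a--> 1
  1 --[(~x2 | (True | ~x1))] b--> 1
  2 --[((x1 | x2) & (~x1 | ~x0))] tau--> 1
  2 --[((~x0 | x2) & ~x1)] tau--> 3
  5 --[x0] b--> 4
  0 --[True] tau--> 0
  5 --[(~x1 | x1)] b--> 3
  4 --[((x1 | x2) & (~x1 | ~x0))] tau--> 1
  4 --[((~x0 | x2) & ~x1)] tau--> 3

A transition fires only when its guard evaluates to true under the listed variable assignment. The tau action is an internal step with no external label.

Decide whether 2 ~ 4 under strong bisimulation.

Answer: BISIMILAR

Analysis:
Bisimulation quotient by refinement:
  π0 = {{0,1,2,3,4,5}}
  π1 = {{0},{1,5},{2,4},{3}}
  π2 = {{0},{1},{2,4},{3},{5}}
stable after 3 split(s): 5 block(s)
class of 2: {2,4}; class of 4: {2,4}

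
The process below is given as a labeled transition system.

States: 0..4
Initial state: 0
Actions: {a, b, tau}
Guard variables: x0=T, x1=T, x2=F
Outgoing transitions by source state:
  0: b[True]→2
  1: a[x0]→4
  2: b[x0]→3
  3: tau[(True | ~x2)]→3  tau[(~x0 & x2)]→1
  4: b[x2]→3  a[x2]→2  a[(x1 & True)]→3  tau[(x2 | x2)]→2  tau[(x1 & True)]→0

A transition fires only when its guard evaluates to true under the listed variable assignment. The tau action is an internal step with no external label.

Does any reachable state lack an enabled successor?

Reach set: {0,2,3}
  0: b→2  [deg 1]
  2: b→3  [deg 1]
  3: tau→3  [deg 1]

Answer: DEADLOCK-FREE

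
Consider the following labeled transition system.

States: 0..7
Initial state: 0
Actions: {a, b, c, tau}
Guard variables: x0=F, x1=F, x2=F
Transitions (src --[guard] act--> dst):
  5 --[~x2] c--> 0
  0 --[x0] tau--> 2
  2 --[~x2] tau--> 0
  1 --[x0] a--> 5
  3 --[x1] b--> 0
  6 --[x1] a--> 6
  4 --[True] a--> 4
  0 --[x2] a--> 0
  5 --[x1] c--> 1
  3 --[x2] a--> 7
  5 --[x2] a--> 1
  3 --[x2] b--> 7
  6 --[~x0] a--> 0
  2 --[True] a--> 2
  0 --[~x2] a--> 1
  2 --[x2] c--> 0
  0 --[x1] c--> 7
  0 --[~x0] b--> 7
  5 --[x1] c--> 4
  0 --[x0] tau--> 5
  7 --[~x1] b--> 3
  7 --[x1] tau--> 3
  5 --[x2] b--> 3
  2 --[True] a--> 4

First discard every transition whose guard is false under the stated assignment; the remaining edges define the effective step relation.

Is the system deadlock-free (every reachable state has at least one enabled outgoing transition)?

Reach set: {0,1,3,7}
  0: a→1  b→7  [2 out]
  1: ∅  [no exit]
  3: ∅  [no exit]
  7: b→3  [1 out]
witness 1: a

Answer: DEADLOCK at state 1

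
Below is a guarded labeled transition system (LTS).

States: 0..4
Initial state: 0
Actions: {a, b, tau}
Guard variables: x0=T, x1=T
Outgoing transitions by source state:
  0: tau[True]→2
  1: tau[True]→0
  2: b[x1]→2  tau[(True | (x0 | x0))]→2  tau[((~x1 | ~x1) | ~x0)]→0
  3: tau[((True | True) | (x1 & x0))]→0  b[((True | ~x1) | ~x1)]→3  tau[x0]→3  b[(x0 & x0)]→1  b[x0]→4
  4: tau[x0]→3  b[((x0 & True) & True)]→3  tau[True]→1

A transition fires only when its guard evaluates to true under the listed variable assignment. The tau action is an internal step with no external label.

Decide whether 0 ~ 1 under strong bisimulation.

Refine partition for ~:
  round 0: {{0,1,2,3,4}}
  round 1: {{0,1},{2,3,4}}
  round 2: {{0},{1},{2},{3},{4}}
5 equivalence class(es) (converged in 3)
0∈{0}, 1∈{1}

Answer: NOT BISIMILAR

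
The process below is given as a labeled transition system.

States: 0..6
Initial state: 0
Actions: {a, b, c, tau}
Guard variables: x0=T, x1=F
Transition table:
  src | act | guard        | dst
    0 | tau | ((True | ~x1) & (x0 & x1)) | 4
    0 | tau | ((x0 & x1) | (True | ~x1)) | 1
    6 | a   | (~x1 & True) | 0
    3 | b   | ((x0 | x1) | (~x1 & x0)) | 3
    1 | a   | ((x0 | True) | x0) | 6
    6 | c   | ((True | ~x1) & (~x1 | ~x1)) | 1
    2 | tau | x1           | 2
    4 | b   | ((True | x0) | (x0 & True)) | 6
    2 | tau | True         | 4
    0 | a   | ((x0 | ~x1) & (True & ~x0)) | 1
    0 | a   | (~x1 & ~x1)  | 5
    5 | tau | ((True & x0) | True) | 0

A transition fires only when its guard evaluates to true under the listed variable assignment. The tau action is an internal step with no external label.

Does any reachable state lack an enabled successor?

Answer: DEADLOCK-FREE

Trace:
Reach set: {0,1,5,6}
  0: a→5  tau→1  [2 exit(s)]
  1: a→6  [1 exit(s)]
  5: tau→0  [1 exit(s)]
  6: a→0  c→1  [2 exit(s)]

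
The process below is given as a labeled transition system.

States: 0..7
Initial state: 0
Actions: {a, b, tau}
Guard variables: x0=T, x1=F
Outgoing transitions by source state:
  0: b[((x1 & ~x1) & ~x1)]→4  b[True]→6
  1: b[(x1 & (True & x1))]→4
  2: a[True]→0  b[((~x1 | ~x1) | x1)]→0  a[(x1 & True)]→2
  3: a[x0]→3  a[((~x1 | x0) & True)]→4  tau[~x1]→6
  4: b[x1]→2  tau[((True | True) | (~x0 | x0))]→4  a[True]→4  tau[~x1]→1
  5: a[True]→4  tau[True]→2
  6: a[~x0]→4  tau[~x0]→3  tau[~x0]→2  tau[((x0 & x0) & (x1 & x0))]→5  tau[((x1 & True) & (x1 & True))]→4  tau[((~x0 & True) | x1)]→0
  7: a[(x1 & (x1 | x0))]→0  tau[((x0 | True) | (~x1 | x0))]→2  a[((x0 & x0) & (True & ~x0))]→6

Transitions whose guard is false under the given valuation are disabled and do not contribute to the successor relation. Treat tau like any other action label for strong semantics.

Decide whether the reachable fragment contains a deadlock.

Reach set: {0,6}
  0: b→6  [deg 1]
  6: ∅  [no exit]
Path to 6: b

Answer: DEADLOCK at state 6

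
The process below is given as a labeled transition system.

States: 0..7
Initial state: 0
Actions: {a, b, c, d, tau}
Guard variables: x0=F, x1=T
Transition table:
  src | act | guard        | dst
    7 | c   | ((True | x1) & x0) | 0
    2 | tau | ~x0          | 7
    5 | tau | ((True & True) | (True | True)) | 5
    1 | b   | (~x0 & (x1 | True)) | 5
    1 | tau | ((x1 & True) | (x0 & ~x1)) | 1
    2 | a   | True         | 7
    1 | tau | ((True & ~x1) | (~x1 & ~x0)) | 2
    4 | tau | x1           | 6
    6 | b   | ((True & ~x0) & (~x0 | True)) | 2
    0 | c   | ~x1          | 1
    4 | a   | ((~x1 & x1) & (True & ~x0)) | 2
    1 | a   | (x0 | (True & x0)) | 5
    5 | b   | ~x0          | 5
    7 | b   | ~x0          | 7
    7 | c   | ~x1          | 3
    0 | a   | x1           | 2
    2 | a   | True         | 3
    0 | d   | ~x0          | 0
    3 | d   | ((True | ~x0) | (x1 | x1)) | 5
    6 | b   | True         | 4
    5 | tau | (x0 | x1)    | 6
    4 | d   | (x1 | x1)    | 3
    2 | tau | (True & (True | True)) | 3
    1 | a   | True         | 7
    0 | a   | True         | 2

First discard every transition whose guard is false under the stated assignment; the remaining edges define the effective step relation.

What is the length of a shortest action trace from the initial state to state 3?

Answer: 2

Trace:
Layered search for 3:
  L0 = {0}
  L1 = {2}
  L2 = {3,7}
depth(3)=2, e.g. a·a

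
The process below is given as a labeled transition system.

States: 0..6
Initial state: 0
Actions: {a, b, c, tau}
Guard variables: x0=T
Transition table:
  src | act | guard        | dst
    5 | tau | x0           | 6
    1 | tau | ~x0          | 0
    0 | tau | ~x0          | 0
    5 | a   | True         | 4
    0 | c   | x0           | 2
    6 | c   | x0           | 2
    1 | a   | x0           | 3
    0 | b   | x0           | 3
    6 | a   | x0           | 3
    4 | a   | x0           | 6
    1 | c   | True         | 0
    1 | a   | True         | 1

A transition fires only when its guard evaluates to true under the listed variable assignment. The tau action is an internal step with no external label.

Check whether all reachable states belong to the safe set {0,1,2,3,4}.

Answer: INVARIANT HOLDS

Analysis:
Inv-set: {0,1,2,3,4}
R = {0,2,3}
  0: ✓
  2: ✓
  3: ✓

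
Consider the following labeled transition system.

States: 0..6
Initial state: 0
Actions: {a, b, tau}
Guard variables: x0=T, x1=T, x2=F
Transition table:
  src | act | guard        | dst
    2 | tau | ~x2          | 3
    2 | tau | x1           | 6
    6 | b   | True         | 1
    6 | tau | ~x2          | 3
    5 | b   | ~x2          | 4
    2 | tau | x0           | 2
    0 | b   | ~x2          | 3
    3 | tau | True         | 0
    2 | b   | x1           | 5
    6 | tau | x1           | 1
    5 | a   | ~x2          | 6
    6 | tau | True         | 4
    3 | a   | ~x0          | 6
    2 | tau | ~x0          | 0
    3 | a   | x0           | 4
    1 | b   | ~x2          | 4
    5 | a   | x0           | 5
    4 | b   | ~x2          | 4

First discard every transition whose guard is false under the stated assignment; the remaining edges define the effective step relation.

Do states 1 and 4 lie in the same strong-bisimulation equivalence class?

Answer: BISIMILAR

Analysis:
Bisimulation quotient by refinement:
  round 0: {{0,1,2,3,4,5,6}}
  round 1: {{0,1,4},{2,6},{3},{5}}
  round 2: {{0},{1,4},{2},{3},{5},{6}}
6 equivalence class(es) (converged in 3)
class of 1: {1,4}; class of 4: {1,4}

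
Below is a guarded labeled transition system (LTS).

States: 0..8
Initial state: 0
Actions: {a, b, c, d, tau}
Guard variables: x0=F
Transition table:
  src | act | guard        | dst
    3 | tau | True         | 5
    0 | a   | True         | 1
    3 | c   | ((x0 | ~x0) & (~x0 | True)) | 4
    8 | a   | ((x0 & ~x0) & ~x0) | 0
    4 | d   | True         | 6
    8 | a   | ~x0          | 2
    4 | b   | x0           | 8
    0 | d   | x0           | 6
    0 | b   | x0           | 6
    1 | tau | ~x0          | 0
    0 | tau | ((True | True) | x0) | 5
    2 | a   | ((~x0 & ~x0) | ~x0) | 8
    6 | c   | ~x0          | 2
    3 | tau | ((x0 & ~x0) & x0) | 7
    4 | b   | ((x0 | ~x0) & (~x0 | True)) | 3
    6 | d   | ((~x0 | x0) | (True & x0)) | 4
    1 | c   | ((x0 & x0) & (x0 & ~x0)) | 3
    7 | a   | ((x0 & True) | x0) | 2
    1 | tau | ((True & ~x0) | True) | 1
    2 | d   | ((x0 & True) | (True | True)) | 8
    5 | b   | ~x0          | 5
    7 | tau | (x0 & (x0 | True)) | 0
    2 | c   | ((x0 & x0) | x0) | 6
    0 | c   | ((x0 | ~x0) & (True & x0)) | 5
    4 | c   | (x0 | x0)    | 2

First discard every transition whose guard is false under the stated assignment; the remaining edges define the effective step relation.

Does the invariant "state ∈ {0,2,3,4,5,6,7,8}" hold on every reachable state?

Allowed set {0,2,3,4,5,6,7,8}
Reachable = {0,1,5}
  0: ok
  1: VIOLATES
  5: ok
counterexample path to 1: a

Answer: INVARIANT VIOLATED at state 1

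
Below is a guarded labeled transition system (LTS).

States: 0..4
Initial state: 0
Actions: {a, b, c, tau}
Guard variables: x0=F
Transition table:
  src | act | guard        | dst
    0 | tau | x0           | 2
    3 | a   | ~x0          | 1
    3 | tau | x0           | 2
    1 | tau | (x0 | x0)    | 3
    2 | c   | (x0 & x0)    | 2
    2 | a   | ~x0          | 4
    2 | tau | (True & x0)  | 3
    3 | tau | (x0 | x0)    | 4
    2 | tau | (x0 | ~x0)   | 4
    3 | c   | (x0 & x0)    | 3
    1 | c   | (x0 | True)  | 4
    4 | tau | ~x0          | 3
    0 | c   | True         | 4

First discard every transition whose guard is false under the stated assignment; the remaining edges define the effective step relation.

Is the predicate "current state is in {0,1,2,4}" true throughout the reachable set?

Answer: INVARIANT VIOLATED at state 3

Working:
Allowed set {0,1,2,4}
Reachable = {0,1,3,4}
  0: ok
  1: ok
  3: VIOLATES
  4: ok
counterexample path to 3: c·tau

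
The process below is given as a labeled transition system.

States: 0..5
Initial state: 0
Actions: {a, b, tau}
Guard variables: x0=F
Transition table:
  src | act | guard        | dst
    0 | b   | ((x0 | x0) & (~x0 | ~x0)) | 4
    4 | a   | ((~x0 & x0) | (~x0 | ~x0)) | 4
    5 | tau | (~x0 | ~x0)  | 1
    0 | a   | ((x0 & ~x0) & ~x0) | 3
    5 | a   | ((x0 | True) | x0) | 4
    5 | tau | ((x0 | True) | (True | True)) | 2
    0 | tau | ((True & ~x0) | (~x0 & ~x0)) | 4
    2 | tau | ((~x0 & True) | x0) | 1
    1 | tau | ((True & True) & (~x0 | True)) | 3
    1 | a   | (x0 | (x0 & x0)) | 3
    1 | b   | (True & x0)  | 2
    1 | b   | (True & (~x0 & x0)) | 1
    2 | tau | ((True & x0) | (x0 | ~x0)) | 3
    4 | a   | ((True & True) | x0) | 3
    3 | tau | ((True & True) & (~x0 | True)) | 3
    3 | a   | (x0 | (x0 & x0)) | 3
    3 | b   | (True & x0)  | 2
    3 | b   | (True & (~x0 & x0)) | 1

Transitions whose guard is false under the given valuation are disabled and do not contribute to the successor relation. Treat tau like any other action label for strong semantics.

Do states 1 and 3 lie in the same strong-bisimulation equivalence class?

Answer: BISIMILAR

Analysis:
Refine partition for ~:
  P[0] = {{0,1,2,3,4,5}}
  P[1] = {{0,1,2,3},{4},{5}}
  P[2] = {{0},{1,2,3},{4},{5}}
Fixed point at round 3; 4 class(es).
[1]={1,2,3}  [3]={1,2,3}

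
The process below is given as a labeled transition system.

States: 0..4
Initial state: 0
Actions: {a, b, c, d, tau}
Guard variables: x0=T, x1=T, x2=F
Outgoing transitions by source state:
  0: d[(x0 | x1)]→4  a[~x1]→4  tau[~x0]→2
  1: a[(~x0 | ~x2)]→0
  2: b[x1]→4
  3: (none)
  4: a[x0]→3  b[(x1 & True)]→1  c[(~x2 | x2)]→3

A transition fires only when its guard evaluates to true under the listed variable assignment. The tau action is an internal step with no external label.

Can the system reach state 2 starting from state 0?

Guard filter leaves 6 enabled edge(s).
Layer 0: {0}
Layer 1: {4}  total {0,4}
Layer 2: {1,3}  total {0,1,3,4}
Reach set: {0,1,3,4}

Answer: UNREACHABLE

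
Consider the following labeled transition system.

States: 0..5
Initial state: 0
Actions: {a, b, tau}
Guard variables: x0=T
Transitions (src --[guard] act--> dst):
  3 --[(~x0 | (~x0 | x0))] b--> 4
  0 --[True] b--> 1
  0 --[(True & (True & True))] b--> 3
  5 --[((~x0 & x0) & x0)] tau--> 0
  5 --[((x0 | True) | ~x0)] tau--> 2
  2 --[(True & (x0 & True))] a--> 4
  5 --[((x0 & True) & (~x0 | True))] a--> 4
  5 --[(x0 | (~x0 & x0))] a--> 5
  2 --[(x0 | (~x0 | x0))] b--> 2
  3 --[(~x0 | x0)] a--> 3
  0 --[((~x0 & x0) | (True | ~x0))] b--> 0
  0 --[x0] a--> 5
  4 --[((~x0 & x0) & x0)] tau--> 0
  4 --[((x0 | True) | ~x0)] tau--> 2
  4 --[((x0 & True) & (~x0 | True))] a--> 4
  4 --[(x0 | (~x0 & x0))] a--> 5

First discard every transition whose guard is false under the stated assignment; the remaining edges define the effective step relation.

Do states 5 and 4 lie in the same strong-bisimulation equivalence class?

Compute ~ classes (split until stable):
  round 0: {{0,1,2,3,4,5}}
  round 1: {{0,2,3},{1},{4,5}}
  round 2: {{0},{1},{2},{3},{4,5}}
Fixed point at round 3; 5 class(es).
class of 5: {4,5}; class of 4: {4,5}

Answer: BISIMILAR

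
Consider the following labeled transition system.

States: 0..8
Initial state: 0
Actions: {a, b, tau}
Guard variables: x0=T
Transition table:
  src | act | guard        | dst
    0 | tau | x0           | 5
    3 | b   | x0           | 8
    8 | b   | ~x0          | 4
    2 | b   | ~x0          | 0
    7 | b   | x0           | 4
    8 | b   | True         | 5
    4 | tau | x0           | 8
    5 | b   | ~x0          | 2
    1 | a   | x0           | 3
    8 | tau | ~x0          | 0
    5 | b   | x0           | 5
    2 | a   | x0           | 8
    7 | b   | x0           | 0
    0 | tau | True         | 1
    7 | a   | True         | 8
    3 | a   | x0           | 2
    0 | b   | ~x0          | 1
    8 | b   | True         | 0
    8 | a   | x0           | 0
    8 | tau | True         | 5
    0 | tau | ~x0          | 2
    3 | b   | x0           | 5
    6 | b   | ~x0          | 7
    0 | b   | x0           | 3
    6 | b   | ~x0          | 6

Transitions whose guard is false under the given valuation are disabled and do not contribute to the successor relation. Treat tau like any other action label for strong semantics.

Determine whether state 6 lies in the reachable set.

Guard filter leaves 17 enabled edge(s).
Layer 0: {0}
Layer 1: {1,3,5}  total {0,1,3,5}
Layer 2: {2,8}  total {0,1,2,3,5,8}
Reach set: {0,1,2,3,5,8}

Answer: UNREACHABLE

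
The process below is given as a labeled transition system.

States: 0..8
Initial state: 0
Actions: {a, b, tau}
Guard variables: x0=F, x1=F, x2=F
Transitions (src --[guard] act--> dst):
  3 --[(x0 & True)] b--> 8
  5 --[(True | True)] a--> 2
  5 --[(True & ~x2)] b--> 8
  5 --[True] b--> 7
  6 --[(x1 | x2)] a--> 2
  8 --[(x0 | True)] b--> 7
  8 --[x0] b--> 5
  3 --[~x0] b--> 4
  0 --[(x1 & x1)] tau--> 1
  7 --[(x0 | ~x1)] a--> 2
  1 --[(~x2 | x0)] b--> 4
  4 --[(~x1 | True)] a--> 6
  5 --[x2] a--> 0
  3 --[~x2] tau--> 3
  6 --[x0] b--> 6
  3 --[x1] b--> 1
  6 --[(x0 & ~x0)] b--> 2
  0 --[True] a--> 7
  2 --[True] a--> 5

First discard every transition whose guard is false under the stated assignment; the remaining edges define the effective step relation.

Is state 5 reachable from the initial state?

Guard filter leaves 11 enabled edge(s).
L0 = {0}
L1 = {7}  now seen {0,7}
L2 = {2}  now seen {0,2,7}
L3 = {5}  now seen {0,2,5,7}
L4 = {8}  now seen {0,2,5,7,8}
Reach set: {0,2,5,7,8}
Path to 5: a·a·a

Answer: REACHABLE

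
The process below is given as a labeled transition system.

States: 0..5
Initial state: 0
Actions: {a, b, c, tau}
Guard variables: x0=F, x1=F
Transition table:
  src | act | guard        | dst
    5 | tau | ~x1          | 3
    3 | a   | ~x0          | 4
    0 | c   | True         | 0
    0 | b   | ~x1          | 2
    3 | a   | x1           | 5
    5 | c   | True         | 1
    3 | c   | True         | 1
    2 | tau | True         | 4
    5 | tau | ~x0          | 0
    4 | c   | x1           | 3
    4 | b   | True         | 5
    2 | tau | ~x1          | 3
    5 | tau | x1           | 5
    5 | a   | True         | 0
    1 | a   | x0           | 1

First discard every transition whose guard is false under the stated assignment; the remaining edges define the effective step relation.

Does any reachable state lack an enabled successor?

R = {0,1,2,3,4,5}
  0: b→2  c→0  [2 exit(s)]
  1: ∅  [no exit]
  2: tau→3  tau→4  [2 exit(s)]
  3: a→4  c→1  [2 exit(s)]
  4: b→5  [1 exit(s)]
  5: a→0  c→1  tau→0  tau→3  [4 exit(s)]
Path to 1: b·tau·c

Answer: DEADLOCK at state 1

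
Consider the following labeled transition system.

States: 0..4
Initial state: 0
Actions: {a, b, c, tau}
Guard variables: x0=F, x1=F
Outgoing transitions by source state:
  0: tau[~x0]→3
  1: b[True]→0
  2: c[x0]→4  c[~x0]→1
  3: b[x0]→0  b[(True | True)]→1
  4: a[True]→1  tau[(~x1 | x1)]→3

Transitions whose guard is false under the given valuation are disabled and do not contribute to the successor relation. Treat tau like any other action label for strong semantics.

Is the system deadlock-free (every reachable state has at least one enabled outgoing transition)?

Reachable = {0,1,3}
  0: tau→3  [1 out]
  1: b→0  [1 out]
  3: b→1  [1 out]

Answer: DEADLOCK-FREE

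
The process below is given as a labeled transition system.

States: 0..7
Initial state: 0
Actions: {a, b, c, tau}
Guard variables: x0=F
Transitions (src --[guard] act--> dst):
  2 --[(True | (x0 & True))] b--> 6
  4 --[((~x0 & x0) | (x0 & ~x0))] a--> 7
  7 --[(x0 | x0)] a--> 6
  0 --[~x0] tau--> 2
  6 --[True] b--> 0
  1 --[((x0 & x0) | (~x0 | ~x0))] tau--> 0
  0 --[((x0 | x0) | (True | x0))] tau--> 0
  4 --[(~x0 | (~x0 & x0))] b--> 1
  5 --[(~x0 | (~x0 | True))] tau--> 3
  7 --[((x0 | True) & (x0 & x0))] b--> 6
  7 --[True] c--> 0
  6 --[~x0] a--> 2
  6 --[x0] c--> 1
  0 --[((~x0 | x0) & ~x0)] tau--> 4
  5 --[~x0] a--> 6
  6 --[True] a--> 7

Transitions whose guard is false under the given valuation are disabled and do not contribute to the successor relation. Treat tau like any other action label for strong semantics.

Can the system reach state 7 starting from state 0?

Answer: REACHABLE

Trace:
12 transition(s) survive guard evaluation.
L0 = {0}
L1 = {2,4}  now seen {0,2,4}
L2 = {1,6}  now seen {0,1,2,4,6}
L3 = {7}  now seen {0,1,2,4,6,7}
Reach set: {0,1,2,4,6,7}
Path to 7: tau·b·a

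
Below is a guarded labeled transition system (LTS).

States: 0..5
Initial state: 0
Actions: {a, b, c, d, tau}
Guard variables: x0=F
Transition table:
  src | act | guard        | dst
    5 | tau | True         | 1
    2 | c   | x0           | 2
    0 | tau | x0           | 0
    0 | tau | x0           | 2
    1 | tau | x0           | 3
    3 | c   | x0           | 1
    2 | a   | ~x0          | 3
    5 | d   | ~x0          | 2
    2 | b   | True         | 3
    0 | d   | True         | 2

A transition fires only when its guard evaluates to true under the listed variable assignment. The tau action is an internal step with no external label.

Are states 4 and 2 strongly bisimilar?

Compute ~ classes (split until stable):
  round 0: {{0,1,2,3,4,5}}
  round 1: {{0},{1,3,4},{2},{5}}
4 equivalence class(es) (converged in 2)
class of 4: {1,3,4}; class of 2: {2}

Answer: NOT BISIMILAR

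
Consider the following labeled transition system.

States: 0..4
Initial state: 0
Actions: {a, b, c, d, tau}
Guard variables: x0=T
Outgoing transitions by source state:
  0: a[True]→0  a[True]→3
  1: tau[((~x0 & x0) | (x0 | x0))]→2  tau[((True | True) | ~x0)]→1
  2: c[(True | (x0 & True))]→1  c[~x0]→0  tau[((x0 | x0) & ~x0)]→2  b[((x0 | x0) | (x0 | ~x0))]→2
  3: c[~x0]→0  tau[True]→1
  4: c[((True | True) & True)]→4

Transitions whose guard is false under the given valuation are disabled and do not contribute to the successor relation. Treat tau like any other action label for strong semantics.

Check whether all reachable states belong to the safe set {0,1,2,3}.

Answer: INVARIANT HOLDS

Trace:
Inv-set: {0,1,2,3}
R = {0,1,2,3}
  0: ok
  1: ok
  2: ok
  3: ok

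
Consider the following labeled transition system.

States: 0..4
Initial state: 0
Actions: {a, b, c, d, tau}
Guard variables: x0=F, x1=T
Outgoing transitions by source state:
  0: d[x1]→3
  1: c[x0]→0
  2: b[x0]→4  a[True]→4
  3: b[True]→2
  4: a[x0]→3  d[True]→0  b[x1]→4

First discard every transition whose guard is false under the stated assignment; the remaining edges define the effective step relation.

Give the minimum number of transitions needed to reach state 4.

Answer: 3

Analysis:
Breadth-first toward 4:
  Layer 0: {0}
  Layer 1: {3}
  Layer 2: {2}
  Layer 3: {4}
depth(4)=3, e.g. d·b·a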